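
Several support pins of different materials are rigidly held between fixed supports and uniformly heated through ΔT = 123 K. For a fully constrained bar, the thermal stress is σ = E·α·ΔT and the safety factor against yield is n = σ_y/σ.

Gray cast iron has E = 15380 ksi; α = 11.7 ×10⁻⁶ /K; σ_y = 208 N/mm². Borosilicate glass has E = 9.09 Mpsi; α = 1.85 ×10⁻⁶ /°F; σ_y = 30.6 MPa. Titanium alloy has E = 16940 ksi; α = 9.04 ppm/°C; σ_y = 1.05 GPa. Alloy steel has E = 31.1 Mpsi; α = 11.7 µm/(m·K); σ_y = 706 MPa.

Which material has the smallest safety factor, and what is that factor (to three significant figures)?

In consistent units (E in GPa, α in ×10⁻⁶/K, σ_y in MPa):
  gray cast iron: E = 106.0, α = 11.7, σ_y = 208.0 → σ = 153 MPa, n = 1.36
  borosilicate glass: E = 62.67, α = 3.33, σ_y = 30.60 → σ = 25.7 MPa, n = 1.19
  titanium alloy: E = 116.8, α = 9.04, σ_y = 1050 → σ = 130 MPa, n = 8.09
  alloy steel: E = 214.4, α = 11.7, σ_y = 706.0 → σ = 309 MPa, n = 2.29
Borosilicate glass has the lowest safety factor, n = 1.19.

borosilicate glass, n = 1.19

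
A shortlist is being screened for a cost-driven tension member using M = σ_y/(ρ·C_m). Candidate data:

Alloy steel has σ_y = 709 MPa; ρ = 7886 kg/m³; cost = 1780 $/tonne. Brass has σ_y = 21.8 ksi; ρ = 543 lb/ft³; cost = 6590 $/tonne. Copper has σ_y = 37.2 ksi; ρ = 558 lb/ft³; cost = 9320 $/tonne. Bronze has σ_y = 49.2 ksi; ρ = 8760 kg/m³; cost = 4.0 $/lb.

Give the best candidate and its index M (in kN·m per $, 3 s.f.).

In SI units:
  alloy steel: σ_y = 709.0 MPa, ρ = 7886 kg/m³, cost = 1.780 $/kg
  brass: σ_y = 150.3 MPa, ρ = 8698 kg/m³, cost = 6.590 $/kg
  copper: σ_y = 256.5 MPa, ρ = 8938 kg/m³, cost = 9.320 $/kg
  bronze: σ_y = 339.2 MPa, ρ = 8760 kg/m³, cost = 8.818 $/kg
  alloy steel: M = 50.5 kN·m per $
  bronze: M = 4.39 kN·m per $
  copper: M = 3.08 kN·m per $
  brass: M = 2.62 kN·m per $
Highest index: alloy steel.

alloy steel, M = 50.5 kN·m per $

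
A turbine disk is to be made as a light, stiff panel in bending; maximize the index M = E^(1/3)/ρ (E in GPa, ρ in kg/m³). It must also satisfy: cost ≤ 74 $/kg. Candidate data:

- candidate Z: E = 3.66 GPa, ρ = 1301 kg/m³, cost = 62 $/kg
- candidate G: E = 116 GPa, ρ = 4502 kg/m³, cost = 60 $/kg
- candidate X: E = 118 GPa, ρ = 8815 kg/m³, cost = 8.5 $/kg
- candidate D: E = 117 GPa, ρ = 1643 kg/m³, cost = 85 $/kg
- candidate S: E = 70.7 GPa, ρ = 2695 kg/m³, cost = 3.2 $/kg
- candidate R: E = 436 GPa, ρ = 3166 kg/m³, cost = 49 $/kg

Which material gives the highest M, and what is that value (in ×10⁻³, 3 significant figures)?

candidate R, M = 2.40×10⁻³

Screen on constraints: cost ≤ 74 $/kg. Survivors: candidate Z, candidate G, candidate X, candidate S, candidate R.
Evaluate M for each candidate:
  candidate R: M = 2.40×10⁻³
  candidate S: M = 1.53×10⁻³
  candidate Z: M = 1.18×10⁻³
  candidate G: M = 1.08×10⁻³
  candidate X: M = 0.556×10⁻³
The maximum is for candidate R.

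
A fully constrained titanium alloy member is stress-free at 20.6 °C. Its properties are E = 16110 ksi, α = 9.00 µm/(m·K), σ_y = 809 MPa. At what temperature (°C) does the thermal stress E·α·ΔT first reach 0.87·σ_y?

E = 16110 ksi = 111.1 GPa.
E·α·ΔT = 703.8 MPa ⇒ ΔT = 703.8 / (111.1×10³ × 9.00×10⁻⁶) = 704.1 K.
T = 20.6 + 704.1 = 724.7 °C.

725 °C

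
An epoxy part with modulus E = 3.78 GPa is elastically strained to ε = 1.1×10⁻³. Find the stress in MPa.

4.16 MPa

σ = E·ε = 3780 MPa × 1.1×10⁻³ = 4.16 MPa.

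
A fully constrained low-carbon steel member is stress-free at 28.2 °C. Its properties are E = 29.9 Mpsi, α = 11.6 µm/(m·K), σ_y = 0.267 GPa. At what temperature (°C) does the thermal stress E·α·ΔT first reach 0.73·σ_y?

110 °C

E = 29.9 Mpsi = 206.2 GPa.
σ_y = 0.267 GPa = 267.0 MPa.
E·α·ΔT = 194.9 MPa ⇒ ΔT = 194.9 / (206.2×10³ × 11.6×10⁻⁶) = 81.51 K.
T = 28.2 + 81.51 = 109.7 °C.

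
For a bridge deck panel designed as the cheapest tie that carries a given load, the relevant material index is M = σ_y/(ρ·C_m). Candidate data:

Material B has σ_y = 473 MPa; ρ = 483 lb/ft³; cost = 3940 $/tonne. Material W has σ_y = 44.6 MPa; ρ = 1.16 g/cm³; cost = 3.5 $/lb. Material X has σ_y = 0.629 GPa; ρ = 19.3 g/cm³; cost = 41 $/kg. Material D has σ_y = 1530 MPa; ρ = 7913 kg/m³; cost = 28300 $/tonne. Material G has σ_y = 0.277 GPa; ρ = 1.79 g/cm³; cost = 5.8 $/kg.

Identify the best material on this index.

After converting to SI:
  material B: σ_y = 473.0 MPa, ρ = 7737 kg/m³, cost = 3.940 $/kg
  material W: σ_y = 44.60 MPa, ρ = 1160 kg/m³, cost = 7.716 $/kg
  material X: σ_y = 629.0 MPa, ρ = 19300 kg/m³, cost = 41.00 $/kg
  material D: σ_y = 1530 MPa, ρ = 7913 kg/m³, cost = 28.30 $/kg
  material G: σ_y = 277.0 MPa, ρ = 1790 kg/m³, cost = 5.800 $/kg
  material G: M = 26.7 kN·m per $
  material B: M = 15.5 kN·m per $
  material D: M = 6.83 kN·m per $
  material W: M = 4.98 kN·m per $
  material X: M = 0.795 kN·m per $
The maximum is for material G.

material G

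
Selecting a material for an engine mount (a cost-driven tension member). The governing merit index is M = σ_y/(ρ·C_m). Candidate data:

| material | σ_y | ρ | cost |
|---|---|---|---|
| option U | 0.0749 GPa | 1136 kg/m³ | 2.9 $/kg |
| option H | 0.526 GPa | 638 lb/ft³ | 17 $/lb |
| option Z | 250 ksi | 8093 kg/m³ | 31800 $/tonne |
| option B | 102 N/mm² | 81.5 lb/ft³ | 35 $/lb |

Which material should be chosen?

option U

Normalizing units and computing the index:
  option U: σ_y = 74.90 MPa, ρ = 1136 kg/m³, cost = 2.900 $/kg
  option H: σ_y = 526.0 MPa, ρ = 10220 kg/m³, cost = 37.48 $/kg
  option Z: σ_y = 1724 MPa, ρ = 8093 kg/m³, cost = 31.80 $/kg
  option B: σ_y = 102.0 MPa, ρ = 1306 kg/m³, cost = 77.16 $/kg
  option U: M = 22.7 kN·m per $
  option Z: M = 6.70 kN·m per $
  option H: M = 1.37 kN·m per $
  option B: M = 1.01 kN·m per $
Option U has the largest M.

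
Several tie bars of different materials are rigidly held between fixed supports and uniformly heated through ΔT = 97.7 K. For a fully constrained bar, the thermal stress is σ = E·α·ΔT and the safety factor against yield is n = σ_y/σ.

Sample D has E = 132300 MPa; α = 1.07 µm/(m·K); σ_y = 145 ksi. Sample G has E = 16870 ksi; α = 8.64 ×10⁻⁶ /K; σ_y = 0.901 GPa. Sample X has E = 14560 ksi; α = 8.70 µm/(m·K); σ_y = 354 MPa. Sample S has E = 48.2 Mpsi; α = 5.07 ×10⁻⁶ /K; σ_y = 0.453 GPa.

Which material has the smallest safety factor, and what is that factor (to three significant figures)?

With everything in SI (GPa, ×10⁻⁶/K, MPa):
  sample D: E = 132.3, α = 1.07, σ_y = 999.7 → σ = 13.8 MPa, n = 72.3
  sample G: E = 116.3, α = 8.64, σ_y = 901.0 → σ = 98.2 MPa, n = 9.18
  sample X: E = 100.4, α = 8.70, σ_y = 354.0 → σ = 85.3 MPa, n = 4.15
  sample S: E = 332.3, α = 5.07, σ_y = 453.0 → σ = 165 MPa, n = 2.75
Sample S has the lowest safety factor, n = 2.75.

sample S, n = 2.75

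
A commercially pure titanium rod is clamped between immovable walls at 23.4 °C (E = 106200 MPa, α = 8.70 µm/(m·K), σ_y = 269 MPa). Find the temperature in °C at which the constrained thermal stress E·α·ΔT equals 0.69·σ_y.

224 °C

E = 106200 MPa = 106.2 GPa.
E·α·ΔT = 185.6 MPa ⇒ ΔT = 185.6 / (106.2×10³ × 8.70×10⁻⁶) = 200.9 K.
T = 23.4 + 200.9 = 224.3 °C.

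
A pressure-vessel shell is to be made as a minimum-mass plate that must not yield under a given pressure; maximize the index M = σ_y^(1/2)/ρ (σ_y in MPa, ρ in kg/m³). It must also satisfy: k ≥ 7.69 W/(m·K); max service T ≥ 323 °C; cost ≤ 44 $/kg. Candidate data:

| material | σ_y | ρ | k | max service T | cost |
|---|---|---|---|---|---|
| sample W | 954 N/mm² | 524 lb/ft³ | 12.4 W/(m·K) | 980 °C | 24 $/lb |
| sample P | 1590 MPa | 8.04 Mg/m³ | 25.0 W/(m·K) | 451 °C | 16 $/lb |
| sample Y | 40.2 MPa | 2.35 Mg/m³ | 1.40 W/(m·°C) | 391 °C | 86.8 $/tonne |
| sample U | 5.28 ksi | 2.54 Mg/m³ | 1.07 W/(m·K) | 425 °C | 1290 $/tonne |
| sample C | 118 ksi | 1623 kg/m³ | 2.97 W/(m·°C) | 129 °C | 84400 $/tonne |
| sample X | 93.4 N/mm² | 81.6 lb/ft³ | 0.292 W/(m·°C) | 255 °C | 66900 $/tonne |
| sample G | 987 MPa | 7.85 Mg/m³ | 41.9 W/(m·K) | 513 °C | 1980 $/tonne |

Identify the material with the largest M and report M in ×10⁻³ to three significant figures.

Screen on constraints: k ≥ 7.69 W/(m·K); max service T ≥ 323 °C; cost ≤ 44 $/kg. Survivors: sample P, sample G.
Normalizing units and computing the index:
  sample P: σ_y = 1590 MPa, ρ = 8040 kg/m³
  sample G: σ_y = 987.0 MPa, ρ = 7850 kg/m³
  sample P: M = 4.96×10⁻³
  sample G: M = 4.00×10⁻³
Sample P has the largest M.

sample P, M = 4.96×10⁻³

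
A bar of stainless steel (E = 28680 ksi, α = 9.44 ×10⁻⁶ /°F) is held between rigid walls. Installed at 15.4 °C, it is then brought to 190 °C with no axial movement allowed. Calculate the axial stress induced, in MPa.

587 MPa

E = 28680 ksi = 197.7 GPa.
α = 9.44×10⁻⁶/°F × 9/5 = 17.0×10⁻⁶/K.
ΔT = 174.6 K. Constrained thermal stress σ = E·α·ΔT = 197.7×10³ MPa × 17.0×10⁻⁶ × 174.6 = 587 MPa (compressive).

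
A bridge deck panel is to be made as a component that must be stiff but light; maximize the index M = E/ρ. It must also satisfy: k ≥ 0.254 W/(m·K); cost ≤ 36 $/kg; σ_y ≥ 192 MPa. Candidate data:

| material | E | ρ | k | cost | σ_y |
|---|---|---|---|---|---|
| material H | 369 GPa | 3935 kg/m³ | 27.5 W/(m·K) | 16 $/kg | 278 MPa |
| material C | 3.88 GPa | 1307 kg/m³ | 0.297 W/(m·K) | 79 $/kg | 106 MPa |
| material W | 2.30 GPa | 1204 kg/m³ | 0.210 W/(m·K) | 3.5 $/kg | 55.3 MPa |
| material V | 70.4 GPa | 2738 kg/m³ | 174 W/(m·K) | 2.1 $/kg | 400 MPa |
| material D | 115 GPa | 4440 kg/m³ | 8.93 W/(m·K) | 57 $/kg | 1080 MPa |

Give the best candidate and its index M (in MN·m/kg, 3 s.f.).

Screen on constraints: k ≥ 0.254 W/(m·K); cost ≤ 36 $/kg; σ_y ≥ 192 MPa. Survivors: material H, material V.
Per-candidate index values:
  material H: M = 93.8 MN·m/kg
  material V: M = 25.7 MN·m/kg
The maximum is for material H.

material H, M = 93.8 MN·m/kg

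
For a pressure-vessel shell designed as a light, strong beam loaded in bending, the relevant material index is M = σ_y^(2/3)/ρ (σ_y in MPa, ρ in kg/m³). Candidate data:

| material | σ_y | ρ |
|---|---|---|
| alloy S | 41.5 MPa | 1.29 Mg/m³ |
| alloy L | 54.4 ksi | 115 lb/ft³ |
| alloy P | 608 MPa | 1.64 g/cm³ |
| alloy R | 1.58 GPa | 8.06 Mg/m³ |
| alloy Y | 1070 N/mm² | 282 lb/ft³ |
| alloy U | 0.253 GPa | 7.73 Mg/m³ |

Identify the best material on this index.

alloy P

Putting every candidate on a common basis:
  alloy S: σ_y = 41.50 MPa, ρ = 1290 kg/m³
  alloy L: σ_y = 375.1 MPa, ρ = 1842 kg/m³
  alloy P: σ_y = 608.0 MPa, ρ = 1640 kg/m³
  alloy R: σ_y = 1580 MPa, ρ = 8060 kg/m³
  alloy Y: σ_y = 1070 MPa, ρ = 4517 kg/m³
  alloy U: σ_y = 253.0 MPa, ρ = 7730 kg/m³
  alloy P: M = 43.8×10⁻³
  alloy L: M = 28.2×10⁻³
  alloy Y: M = 23.2×10⁻³
  alloy R: M = 16.8×10⁻³
  alloy S: M = 9.29×10⁻³
  alloy U: M = 5.17×10⁻³
Alloy P has the largest M.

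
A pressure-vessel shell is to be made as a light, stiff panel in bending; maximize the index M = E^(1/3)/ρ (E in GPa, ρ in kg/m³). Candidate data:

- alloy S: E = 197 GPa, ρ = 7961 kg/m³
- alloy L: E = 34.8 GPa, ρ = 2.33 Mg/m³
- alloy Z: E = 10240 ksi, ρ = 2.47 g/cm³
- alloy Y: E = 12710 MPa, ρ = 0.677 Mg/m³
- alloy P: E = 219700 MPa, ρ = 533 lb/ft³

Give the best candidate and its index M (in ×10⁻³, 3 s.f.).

Convert each candidate to consistent units, then evaluate M:
  alloy S: E = 197.0 GPa, ρ = 7961 kg/m³
  alloy L: E = 34.80 GPa, ρ = 2330 kg/m³
  alloy Z: E = 70.60 GPa, ρ = 2470 kg/m³
  alloy Y: E = 12.71 GPa, ρ = 677.0 kg/m³
  alloy P: E = 219.7 GPa, ρ = 8538 kg/m³
  alloy Y: M = 3.45×10⁻³
  alloy Z: M = 1.67×10⁻³
  alloy L: M = 1.40×10⁻³
  alloy S: M = 0.731×10⁻³
  alloy P: M = 0.707×10⁻³
Alloy Y ranks first.

alloy Y, M = 3.45×10⁻³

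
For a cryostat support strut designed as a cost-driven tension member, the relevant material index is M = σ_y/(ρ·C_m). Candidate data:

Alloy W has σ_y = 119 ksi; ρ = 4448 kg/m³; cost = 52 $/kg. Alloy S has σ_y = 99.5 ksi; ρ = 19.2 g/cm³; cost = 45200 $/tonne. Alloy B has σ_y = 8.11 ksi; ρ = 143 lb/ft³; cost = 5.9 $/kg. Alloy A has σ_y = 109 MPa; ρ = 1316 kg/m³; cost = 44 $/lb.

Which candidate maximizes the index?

After converting to SI:
  alloy W: σ_y = 820.5 MPa, ρ = 4448 kg/m³, cost = 52.00 $/kg
  alloy S: σ_y = 686.0 MPa, ρ = 19200 kg/m³, cost = 45.20 $/kg
  alloy B: σ_y = 55.92 MPa, ρ = 2291 kg/m³, cost = 5.900 $/kg
  alloy A: σ_y = 109.0 MPa, ρ = 1316 kg/m³, cost = 97.00 $/kg
  alloy B: M = 4.14 kN·m per $
  alloy W: M = 3.55 kN·m per $
  alloy A: M = 0.854 kN·m per $
  alloy S: M = 0.791 kN·m per $
Alloy B ranks first.

alloy B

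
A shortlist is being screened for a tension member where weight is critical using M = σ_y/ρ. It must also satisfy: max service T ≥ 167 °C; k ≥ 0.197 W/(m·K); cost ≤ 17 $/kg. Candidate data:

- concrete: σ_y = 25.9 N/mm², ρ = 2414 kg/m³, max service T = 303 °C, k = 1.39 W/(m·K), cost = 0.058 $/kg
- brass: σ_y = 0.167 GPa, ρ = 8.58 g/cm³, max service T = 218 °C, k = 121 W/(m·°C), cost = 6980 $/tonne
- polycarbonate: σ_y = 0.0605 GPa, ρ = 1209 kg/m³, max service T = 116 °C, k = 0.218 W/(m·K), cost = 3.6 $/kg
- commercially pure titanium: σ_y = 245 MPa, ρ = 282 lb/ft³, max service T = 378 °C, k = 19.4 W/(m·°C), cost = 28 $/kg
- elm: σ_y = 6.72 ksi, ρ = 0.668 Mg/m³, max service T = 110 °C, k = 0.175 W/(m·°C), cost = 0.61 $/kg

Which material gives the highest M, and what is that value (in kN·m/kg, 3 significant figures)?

brass, M = 19.5 kN·m/kg

Screen on constraints: max service T ≥ 167 °C; k ≥ 0.197 W/(m·K); cost ≤ 17 $/kg. Survivors: concrete, brass.
In SI units:
  concrete: σ_y = 25.90 MPa, ρ = 2414 kg/m³
  brass: σ_y = 167.0 MPa, ρ = 8580 kg/m³
  brass: M = 19.5 kN·m/kg
  concrete: M = 10.7 kN·m/kg
The maximum is for brass.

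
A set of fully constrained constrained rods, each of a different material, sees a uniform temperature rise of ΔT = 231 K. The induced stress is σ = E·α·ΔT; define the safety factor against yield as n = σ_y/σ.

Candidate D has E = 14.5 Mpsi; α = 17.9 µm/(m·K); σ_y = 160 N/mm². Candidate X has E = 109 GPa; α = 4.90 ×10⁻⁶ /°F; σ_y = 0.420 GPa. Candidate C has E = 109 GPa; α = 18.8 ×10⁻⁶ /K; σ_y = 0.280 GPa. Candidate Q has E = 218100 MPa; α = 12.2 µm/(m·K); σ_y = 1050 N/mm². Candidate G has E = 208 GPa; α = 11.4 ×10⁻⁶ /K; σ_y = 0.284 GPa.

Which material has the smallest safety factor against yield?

candidate D

Per material, after unit conversion:
  candidate D: E = 99.97, α = 17.9, σ_y = 160.0 → σ = 413 MPa, n = 0.387
  candidate X: E = 109.0, α = 8.82, σ_y = 420.0 → σ = 222 MPa, n = 1.89
  candidate C: E = 109.0, α = 18.8, σ_y = 280.0 → σ = 473 MPa, n = 0.592
  candidate Q: E = 218.1, α = 12.2, σ_y = 1050 → σ = 615 MPa, n = 1.71
  candidate G: E = 208.0, α = 11.4, σ_y = 284.0 → σ = 548 MPa, n = 0.518
Smallest n: candidate D with n = 0.387.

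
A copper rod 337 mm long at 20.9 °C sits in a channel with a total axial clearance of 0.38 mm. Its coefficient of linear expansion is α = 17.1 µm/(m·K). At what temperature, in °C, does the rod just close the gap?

α·L₀·ΔT = 0.38 mm ⇒ ΔT = 0.38 / (17.1×10⁻⁶ × 337.0) = 65.94 K.
T = 20.9 + 65.94 = 86.84 °C.

86.8 °C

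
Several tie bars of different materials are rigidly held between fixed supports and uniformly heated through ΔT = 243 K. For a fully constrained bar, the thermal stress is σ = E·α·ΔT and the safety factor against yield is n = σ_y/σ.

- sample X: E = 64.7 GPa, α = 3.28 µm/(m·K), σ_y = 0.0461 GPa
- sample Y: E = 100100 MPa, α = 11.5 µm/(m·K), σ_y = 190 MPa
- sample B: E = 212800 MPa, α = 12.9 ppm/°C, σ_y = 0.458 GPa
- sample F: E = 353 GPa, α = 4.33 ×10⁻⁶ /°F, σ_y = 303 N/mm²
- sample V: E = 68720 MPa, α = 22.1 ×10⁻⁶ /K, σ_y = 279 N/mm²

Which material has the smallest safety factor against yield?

Converting E to GPa, α to ×10⁻⁶/K, σ_y to MPa, then σ and n for each:
  sample X: E = 64.70, α = 3.28, σ_y = 46.10 → σ = 51.6 MPa, n = 0.894
  sample Y: E = 100.1, α = 11.5, σ_y = 190.0 → σ = 280 MPa, n = 0.679
  sample B: E = 212.8, α = 12.9, σ_y = 458.0 → σ = 667 MPa, n = 0.687
  sample F: E = 353.0, α = 7.79, σ_y = 303.0 → σ = 669 MPa, n = 0.453
  sample V: E = 68.72, α = 22.1, σ_y = 279.0 → σ = 369 MPa, n = 0.756
The minimum is sample F at n = 0.453.

sample F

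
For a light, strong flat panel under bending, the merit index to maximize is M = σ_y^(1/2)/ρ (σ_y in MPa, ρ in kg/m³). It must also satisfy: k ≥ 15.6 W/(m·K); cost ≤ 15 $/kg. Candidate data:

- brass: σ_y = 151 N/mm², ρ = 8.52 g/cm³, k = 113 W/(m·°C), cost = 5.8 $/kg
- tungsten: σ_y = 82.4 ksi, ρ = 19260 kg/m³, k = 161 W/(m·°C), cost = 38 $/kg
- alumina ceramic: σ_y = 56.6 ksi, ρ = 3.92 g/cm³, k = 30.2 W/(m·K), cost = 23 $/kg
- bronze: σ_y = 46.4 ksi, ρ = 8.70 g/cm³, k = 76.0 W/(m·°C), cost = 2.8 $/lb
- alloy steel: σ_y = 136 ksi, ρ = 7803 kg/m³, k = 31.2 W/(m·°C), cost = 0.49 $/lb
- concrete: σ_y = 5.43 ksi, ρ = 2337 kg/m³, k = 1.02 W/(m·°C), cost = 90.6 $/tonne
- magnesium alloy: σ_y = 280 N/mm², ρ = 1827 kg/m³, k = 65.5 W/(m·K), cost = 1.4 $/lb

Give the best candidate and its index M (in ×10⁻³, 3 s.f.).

Screen on constraints: k ≥ 15.6 W/(m·K); cost ≤ 15 $/kg. Survivors: brass, bronze, alloy steel, magnesium alloy.
Putting every candidate on a common basis:
  brass: σ_y = 151.0 MPa, ρ = 8520 kg/m³
  bronze: σ_y = 319.9 MPa, ρ = 8700 kg/m³
  alloy steel: σ_y = 937.7 MPa, ρ = 7803 kg/m³
  magnesium alloy: σ_y = 280.0 MPa, ρ = 1827 kg/m³
  magnesium alloy: M = 9.16×10⁻³
  alloy steel: M = 3.92×10⁻³
  bronze: M = 2.06×10⁻³
  brass: M = 1.44×10⁻³
The maximum is for magnesium alloy.

magnesium alloy, M = 9.16×10⁻³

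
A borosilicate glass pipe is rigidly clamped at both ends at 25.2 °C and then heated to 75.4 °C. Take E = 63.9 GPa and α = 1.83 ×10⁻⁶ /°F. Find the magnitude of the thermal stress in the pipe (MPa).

10.6 MPa

α = 1.83×10⁻⁶/°F × 9/5 = 3.29×10⁻⁶/K.
ΔT = 50.20 K. Constrained thermal stress σ = E·α·ΔT = 63.90×10³ MPa × 3.29×10⁻⁶ × 50.20 = 10.6 MPa (compressive).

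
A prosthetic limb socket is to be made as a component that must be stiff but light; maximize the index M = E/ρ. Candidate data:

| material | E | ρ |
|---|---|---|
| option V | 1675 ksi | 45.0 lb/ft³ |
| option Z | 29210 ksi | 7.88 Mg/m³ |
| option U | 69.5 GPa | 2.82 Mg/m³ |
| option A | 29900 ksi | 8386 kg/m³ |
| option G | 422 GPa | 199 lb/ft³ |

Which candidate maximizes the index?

Convert each candidate to consistent units, then evaluate M:
  option V: E = 11.55 GPa, ρ = 720.8 kg/m³
  option Z: E = 201.4 GPa, ρ = 7880 kg/m³
  option U: E = 69.50 GPa, ρ = 2820 kg/m³
  option A: E = 206.2 GPa, ρ = 8386 kg/m³
  option G: E = 422.0 GPa, ρ = 3188 kg/m³
  option G: M = 132 MN·m/kg
  option Z: M = 25.6 MN·m/kg
  option U: M = 24.6 MN·m/kg
  option A: M = 24.6 MN·m/kg
  option V: M = 16.0 MN·m/kg
Option G has the largest M.

option G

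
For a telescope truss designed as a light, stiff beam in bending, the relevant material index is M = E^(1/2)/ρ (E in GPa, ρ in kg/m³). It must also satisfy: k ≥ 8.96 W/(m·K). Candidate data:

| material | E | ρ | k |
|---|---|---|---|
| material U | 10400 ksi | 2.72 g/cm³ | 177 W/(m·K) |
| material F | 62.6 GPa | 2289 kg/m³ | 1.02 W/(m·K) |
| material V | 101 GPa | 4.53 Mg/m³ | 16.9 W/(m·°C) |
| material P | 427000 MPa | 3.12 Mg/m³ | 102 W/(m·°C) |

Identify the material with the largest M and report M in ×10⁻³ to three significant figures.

material P, M = 6.62×10⁻³

Screen on constraints: k ≥ 8.96 W/(m·K). Survivors: material U, material V, material P.
Putting every candidate on a common basis:
  material U: E = 71.71 GPa, ρ = 2720 kg/m³
  material V: E = 101.0 GPa, ρ = 4530 kg/m³
  material P: E = 427.0 GPa, ρ = 3120 kg/m³
  material P: M = 6.62×10⁻³
  material U: M = 3.11×10⁻³
  material V: M = 2.22×10⁻³
Highest index: material P.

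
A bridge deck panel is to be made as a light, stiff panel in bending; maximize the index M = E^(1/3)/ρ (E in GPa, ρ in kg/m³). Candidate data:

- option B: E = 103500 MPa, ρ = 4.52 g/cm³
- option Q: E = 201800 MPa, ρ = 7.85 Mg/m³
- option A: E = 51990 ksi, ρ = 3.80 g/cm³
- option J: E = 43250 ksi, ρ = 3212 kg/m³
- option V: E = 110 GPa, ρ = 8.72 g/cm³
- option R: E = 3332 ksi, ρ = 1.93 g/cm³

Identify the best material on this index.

option J

After converting to SI:
  option B: E = 103.5 GPa, ρ = 4520 kg/m³
  option Q: E = 201.8 GPa, ρ = 7850 kg/m³
  option A: E = 358.5 GPa, ρ = 3800 kg/m³
  option J: E = 298.2 GPa, ρ = 3212 kg/m³
  option V: E = 110.0 GPa, ρ = 8720 kg/m³
  option R: E = 22.97 GPa, ρ = 1930 kg/m³
  option J: M = 2.08×10⁻³
  option A: M = 1.87×10⁻³
  option R: M = 1.47×10⁻³
  option B: M = 1.04×10⁻³
  option Q: M = 0.747×10⁻³
  option V: M = 0.549×10⁻³
Highest index: option J.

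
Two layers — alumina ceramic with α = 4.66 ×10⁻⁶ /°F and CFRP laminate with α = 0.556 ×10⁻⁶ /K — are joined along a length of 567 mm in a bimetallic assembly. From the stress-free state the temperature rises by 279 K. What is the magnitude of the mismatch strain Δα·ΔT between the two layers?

2.19×10⁻³

alumina ceramic: α = 4.66×10⁻⁶/°F × 9/5 = 8.39×10⁻⁶/K.
Δα = |8.39 − 0.556|×10⁻⁶/K = 7.83×10⁻⁶/K.
Mismatch strain = Δα·ΔT = 7.83×10⁻⁶ × 279.0 = 2.19×10⁻³.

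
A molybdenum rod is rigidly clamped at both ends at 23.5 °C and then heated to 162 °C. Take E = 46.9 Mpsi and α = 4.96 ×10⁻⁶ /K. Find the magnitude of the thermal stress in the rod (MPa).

E = 46.9 Mpsi = 323.4 GPa.
ΔT = 138.5 K. Constrained thermal stress σ = E·α·ΔT = 323.4×10³ MPa × 4.96×10⁻⁶ × 138.5 = 222 MPa (compressive).

222 MPa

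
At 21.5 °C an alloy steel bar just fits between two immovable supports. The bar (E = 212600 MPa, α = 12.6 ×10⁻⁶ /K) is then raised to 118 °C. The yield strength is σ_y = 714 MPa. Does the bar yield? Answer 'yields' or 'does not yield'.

does not yield

E = 212600 MPa = 212.6 GPa.
ΔT = 96.50 K. Constrained thermal stress σ = E·α·ΔT = 212.6×10³ MPa × 12.6×10⁻⁶ × 96.50 = 259 MPa (compressive).
Compare to σ_y = 714 MPa: σ < σ_y, so it does not yield.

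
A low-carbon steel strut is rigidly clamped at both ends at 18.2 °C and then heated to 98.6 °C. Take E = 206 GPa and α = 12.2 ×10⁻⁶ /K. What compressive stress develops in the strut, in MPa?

ΔT = 80.40 K. Constrained thermal stress σ = E·α·ΔT = 206.0×10³ MPa × 12.2×10⁻⁶ × 80.40 = 202 MPa (compressive).

202 MPa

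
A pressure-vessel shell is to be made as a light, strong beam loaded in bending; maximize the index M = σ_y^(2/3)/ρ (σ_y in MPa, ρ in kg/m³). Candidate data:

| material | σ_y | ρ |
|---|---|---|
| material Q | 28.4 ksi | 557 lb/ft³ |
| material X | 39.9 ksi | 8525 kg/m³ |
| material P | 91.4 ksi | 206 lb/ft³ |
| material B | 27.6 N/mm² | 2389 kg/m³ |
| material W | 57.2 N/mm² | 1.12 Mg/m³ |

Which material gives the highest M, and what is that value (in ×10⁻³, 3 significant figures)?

In SI units:
  material Q: σ_y = 195.8 MPa, ρ = 8922 kg/m³
  material X: σ_y = 275.1 MPa, ρ = 8525 kg/m³
  material P: σ_y = 630.2 MPa, ρ = 3300 kg/m³
  material B: σ_y = 27.60 MPa, ρ = 2389 kg/m³
  material W: σ_y = 57.20 MPa, ρ = 1120 kg/m³
  material P: M = 22.3×10⁻³
  material W: M = 13.3×10⁻³
  material X: M = 4.96×10⁻³
  material B: M = 3.82×10⁻³
  material Q: M = 3.78×10⁻³
The maximum is for material P.

material P, M = 22.3×10⁻³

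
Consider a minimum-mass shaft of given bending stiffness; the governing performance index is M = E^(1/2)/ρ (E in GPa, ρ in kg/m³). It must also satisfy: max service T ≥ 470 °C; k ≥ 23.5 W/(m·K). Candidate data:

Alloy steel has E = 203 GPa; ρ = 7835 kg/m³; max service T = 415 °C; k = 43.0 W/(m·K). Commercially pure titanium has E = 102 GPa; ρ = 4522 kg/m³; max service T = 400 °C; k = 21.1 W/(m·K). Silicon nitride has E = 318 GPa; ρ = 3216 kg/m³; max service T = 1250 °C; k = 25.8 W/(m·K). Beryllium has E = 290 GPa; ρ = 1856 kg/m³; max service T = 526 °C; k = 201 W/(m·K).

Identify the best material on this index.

Screen on constraints: max service T ≥ 470 °C; k ≥ 23.5 W/(m·K). Survivors: silicon nitride, beryllium.
Per-candidate index values:
  beryllium: M = 9.18×10⁻³
  silicon nitride: M = 5.54×10⁻³
Beryllium has the largest M.

beryllium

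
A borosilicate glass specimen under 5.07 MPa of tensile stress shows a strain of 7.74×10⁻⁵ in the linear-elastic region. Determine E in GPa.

65.5 GPa

E = σ/ε = 5.07 MPa / 7.74×10⁻⁵ = 65500 MPa = 65.5 GPa.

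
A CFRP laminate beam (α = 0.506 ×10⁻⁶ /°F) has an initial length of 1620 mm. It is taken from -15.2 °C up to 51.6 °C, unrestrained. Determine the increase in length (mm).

0.0986 mm

Convert α: 0.506×10⁻⁶/°F × (9/5) = 0.911×10⁻⁶/K.
ΔT = 51.6 − (-15.2) = 66.80 K.
ΔL = α·L₀·ΔT = 0.911×10⁻⁶ × 1620 mm × 66.80 K = 0.0986 mm.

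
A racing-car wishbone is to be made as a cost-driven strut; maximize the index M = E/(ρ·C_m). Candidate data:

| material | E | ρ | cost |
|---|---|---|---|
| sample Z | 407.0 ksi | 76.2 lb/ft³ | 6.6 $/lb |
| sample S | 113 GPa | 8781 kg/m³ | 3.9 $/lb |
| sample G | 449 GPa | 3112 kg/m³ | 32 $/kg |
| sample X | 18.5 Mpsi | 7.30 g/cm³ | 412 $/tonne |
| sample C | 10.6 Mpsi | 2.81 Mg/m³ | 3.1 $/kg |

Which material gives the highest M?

In SI units:
  sample Z: E = 2.806 GPa, ρ = 1221 kg/m³, cost = 14.55 $/kg
  sample S: E = 113.0 GPa, ρ = 8781 kg/m³, cost = 8.598 $/kg
  sample G: E = 449.0 GPa, ρ = 3112 kg/m³, cost = 32.00 $/kg
  sample X: E = 127.6 GPa, ρ = 7300 kg/m³, cost = 0.4120 $/kg
  sample C: E = 73.08 GPa, ρ = 2810 kg/m³, cost = 3.100 $/kg
  sample X: M = 42.4 MN·m per $
  sample C: M = 8.39 MN·m per $
  sample G: M = 4.51 MN·m per $
  sample S: M = 1.50 MN·m per $
  sample Z: M = 0.158 MN·m per $
Sample X ranks first.

sample X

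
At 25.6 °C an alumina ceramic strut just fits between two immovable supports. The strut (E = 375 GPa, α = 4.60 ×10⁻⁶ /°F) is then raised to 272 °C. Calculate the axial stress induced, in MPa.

765 MPa

α = 4.60×10⁻⁶/°F × 9/5 = 8.28×10⁻⁶/K.
ΔT = 246.4 K. Constrained thermal stress σ = E·α·ΔT = 375.0×10³ MPa × 8.28×10⁻⁶ × 246.4 = 765 MPa (compressive).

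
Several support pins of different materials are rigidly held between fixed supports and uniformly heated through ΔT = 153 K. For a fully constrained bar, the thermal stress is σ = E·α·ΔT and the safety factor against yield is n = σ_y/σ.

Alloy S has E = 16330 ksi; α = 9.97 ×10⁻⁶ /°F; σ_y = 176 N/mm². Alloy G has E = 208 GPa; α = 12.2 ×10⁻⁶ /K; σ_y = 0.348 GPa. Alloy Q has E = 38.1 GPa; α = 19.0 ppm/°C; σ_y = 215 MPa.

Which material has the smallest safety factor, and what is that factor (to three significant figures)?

alloy S, n = 0.569

Converting E to GPa, α to ×10⁻⁶/K, σ_y to MPa, then σ and n for each:
  alloy S: E = 112.6, α = 17.9, σ_y = 176.0 → σ = 309 MPa, n = 0.569
  alloy G: E = 208.0, α = 12.2, σ_y = 348.0 → σ = 388 MPa, n = 0.896
  alloy Q: E = 38.10, α = 19.0, σ_y = 215.0 → σ = 111 MPa, n = 1.94
Smallest n: alloy S with n = 0.569.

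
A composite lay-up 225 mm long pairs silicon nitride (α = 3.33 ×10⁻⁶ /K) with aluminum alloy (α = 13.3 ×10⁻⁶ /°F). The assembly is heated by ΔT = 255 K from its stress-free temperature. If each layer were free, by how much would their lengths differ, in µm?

aluminum alloy: α = 13.3×10⁻⁶/°F × 9/5 = 23.9×10⁻⁶/K.
Δα = |3.33 − 23.9|×10⁻⁶/K = 20.6×10⁻⁶/K.
ΔL_mismatch = Δα·L·ΔT = 20.6×10⁻⁶ × 225.0 mm × 255.0 K = 1180 µm.

1180 µm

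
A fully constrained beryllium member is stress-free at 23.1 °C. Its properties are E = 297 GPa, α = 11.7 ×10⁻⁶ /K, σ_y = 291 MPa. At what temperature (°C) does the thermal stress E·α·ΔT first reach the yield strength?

E·α·ΔT = 291.0 MPa ⇒ ΔT = 291.0 / (297.0×10³ × 11.7×10⁻⁶) = 83.74 K.
T = 23.1 + 83.74 = 106.8 °C.

107 °C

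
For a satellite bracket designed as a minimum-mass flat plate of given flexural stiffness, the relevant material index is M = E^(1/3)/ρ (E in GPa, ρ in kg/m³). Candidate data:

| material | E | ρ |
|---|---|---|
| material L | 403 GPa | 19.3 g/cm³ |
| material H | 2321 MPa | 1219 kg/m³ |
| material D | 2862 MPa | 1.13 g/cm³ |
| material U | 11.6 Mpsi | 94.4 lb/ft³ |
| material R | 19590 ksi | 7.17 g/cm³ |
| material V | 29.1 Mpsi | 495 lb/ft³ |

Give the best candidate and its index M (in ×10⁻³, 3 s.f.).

material U, M = 2.85×10⁻³

Putting every candidate on a common basis:
  material L: E = 403.0 GPa, ρ = 19300 kg/m³
  material H: E = 2.321 GPa, ρ = 1219 kg/m³
  material D: E = 2.862 GPa, ρ = 1130 kg/m³
  material U: E = 79.98 GPa, ρ = 1512 kg/m³
  material R: E = 135.1 GPa, ρ = 7170 kg/m³
  material V: E = 200.6 GPa, ρ = 7929 kg/m³
  material U: M = 2.85×10⁻³
  material D: M = 1.26×10⁻³
  material H: M = 1.09×10⁻³
  material V: M = 0.738×10⁻³
  material R: M = 0.716×10⁻³
  material L: M = 0.383×10⁻³
The maximum is for material U.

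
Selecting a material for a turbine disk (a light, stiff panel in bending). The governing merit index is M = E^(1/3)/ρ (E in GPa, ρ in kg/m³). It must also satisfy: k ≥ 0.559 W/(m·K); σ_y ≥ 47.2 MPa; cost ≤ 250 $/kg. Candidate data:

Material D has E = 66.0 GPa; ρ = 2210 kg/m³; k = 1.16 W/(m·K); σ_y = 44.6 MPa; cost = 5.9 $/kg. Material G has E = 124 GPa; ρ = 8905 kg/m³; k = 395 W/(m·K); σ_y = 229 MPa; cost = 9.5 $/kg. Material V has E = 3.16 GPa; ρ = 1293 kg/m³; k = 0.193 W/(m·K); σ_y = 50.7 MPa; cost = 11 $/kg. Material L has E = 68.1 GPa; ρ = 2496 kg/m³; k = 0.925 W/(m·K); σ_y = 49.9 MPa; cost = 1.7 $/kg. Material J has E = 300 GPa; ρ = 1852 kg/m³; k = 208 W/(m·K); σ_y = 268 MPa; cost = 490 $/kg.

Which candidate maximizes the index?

Screen on constraints: k ≥ 0.559 W/(m·K); σ_y ≥ 47.2 MPa; cost ≤ 250 $/kg. Survivors: material G, material L.
Per-candidate index values:
  material L: M = 1.64×10⁻³
  material G: M = 0.560×10⁻³
Material L ranks first.

material L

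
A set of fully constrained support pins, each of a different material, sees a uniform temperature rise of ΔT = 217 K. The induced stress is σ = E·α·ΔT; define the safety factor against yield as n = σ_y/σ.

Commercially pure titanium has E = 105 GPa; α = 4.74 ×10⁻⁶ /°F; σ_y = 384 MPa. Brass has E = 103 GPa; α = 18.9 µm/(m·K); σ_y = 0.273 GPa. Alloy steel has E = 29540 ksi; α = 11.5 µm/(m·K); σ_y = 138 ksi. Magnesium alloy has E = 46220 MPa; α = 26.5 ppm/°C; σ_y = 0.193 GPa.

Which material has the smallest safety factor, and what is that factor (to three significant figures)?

brass, n = 0.646

Per material, after unit conversion:
  commercially pure titanium: E = 105.0, α = 8.53, σ_y = 384.0 → σ = 194 MPa, n = 1.98
  brass: E = 103.0, α = 18.9, σ_y = 273.0 → σ = 422 MPa, n = 0.646
  alloy steel: E = 203.7, α = 11.5, σ_y = 951.5 → σ = 508 MPa, n = 1.87
  magnesium alloy: E = 46.22, α = 26.5, σ_y = 193.0 → σ = 266 MPa, n = 0.726
Brass has the lowest safety factor, n = 0.646.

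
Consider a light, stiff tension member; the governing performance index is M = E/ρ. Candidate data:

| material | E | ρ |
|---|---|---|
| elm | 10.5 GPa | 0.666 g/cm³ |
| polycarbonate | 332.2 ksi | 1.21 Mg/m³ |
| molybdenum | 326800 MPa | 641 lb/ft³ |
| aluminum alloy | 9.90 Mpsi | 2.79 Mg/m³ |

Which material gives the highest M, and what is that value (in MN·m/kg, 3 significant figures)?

Normalizing units and computing the index:
  elm: E = 10.50 GPa, ρ = 666.0 kg/m³
  polycarbonate: E = 2.290 GPa, ρ = 1210 kg/m³
  molybdenum: E = 326.8 GPa, ρ = 10270 kg/m³
  aluminum alloy: E = 68.26 GPa, ρ = 2790 kg/m³
  molybdenum: M = 31.8 MN·m/kg
  aluminum alloy: M = 24.5 MN·m/kg
  elm: M = 15.8 MN·m/kg
  polycarbonate: M = 1.89 MN·m/kg
Highest index: molybdenum.

molybdenum, M = 31.8 MN·m/kg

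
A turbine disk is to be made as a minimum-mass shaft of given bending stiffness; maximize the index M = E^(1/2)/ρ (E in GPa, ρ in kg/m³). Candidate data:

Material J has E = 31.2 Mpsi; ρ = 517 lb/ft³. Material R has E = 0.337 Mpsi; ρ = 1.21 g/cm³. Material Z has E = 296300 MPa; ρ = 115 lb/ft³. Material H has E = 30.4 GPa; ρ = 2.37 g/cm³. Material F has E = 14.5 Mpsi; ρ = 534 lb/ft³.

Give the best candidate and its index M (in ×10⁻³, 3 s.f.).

Convert each candidate to consistent units, then evaluate M:
  material J: E = 215.1 GPa, ρ = 8282 kg/m³
  material R: E = 2.324 GPa, ρ = 1210 kg/m³
  material Z: E = 296.3 GPa, ρ = 1842 kg/m³
  material H: E = 30.40 GPa, ρ = 2370 kg/m³
  material F: E = 99.97 GPa, ρ = 8554 kg/m³
  material Z: M = 9.34×10⁻³
  material H: M = 2.33×10⁻³
  material J: M = 1.77×10⁻³
  material R: M = 1.26×10⁻³
  material F: M = 1.17×10⁻³
The maximum is for material Z.

material Z, M = 9.34×10⁻³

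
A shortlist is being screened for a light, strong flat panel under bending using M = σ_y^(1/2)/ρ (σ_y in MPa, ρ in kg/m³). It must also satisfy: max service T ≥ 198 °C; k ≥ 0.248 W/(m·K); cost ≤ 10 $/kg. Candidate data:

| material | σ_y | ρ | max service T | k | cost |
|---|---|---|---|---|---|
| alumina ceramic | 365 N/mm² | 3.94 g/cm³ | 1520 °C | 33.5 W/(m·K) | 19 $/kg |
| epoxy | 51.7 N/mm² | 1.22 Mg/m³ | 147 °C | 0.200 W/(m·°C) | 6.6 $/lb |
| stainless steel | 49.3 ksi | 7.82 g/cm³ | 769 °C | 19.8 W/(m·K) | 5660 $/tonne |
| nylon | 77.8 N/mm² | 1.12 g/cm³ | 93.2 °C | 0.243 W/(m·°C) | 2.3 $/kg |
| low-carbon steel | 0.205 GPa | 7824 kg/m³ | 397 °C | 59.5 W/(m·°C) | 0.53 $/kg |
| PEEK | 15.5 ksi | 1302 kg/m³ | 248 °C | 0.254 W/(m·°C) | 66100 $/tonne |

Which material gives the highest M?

stainless steel

Screen on constraints: max service T ≥ 198 °C; k ≥ 0.248 W/(m·K); cost ≤ 10 $/kg. Survivors: stainless steel, low-carbon steel.
After converting to SI:
  stainless steel: σ_y = 339.9 MPa, ρ = 7820 kg/m³
  low-carbon steel: σ_y = 205.0 MPa, ρ = 7824 kg/m³
  stainless steel: M = 2.36×10⁻³
  low-carbon steel: M = 1.83×10⁻³
Highest index: stainless steel.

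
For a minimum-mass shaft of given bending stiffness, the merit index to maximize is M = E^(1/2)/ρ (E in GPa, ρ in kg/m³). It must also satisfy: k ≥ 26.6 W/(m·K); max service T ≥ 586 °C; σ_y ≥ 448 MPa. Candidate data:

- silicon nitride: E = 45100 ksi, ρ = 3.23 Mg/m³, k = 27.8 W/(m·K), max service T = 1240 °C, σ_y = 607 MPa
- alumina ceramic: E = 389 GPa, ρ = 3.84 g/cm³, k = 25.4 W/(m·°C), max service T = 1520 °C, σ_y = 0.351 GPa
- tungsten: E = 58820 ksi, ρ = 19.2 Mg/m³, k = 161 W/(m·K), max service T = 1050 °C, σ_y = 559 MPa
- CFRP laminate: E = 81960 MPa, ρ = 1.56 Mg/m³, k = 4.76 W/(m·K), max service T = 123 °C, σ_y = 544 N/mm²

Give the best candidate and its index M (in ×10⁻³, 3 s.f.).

Screen on constraints: k ≥ 26.6 W/(m·K); max service T ≥ 586 °C; σ_y ≥ 448 MPa. Survivors: silicon nitride, tungsten.
In SI units:
  silicon nitride: E = 311.0 GPa, ρ = 3230 kg/m³
  tungsten: E = 405.5 GPa, ρ = 19200 kg/m³
  silicon nitride: M = 5.46×10⁻³
  tungsten: M = 1.05×10⁻³
Silicon nitride ranks first.

silicon nitride, M = 5.46×10⁻³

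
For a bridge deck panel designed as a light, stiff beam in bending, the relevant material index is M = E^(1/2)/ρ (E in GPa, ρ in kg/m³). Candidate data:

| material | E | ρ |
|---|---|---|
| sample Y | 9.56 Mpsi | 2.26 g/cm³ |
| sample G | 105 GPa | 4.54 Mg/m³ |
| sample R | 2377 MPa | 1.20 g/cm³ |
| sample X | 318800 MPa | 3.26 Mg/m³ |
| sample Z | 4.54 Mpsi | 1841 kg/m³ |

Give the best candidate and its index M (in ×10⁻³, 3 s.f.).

Normalizing units and computing the index:
  sample Y: E = 65.91 GPa, ρ = 2260 kg/m³
  sample G: E = 105.0 GPa, ρ = 4540 kg/m³
  sample R: E = 2.377 GPa, ρ = 1200 kg/m³
  sample X: E = 318.8 GPa, ρ = 3260 kg/m³
  sample Z: E = 31.30 GPa, ρ = 1841 kg/m³
  sample X: M = 5.48×10⁻³
  sample Y: M = 3.59×10⁻³
  sample Z: M = 3.04×10⁻³
  sample G: M = 2.26×10⁻³
  sample R: M = 1.28×10⁻³
The maximum is for sample X.

sample X, M = 5.48×10⁻³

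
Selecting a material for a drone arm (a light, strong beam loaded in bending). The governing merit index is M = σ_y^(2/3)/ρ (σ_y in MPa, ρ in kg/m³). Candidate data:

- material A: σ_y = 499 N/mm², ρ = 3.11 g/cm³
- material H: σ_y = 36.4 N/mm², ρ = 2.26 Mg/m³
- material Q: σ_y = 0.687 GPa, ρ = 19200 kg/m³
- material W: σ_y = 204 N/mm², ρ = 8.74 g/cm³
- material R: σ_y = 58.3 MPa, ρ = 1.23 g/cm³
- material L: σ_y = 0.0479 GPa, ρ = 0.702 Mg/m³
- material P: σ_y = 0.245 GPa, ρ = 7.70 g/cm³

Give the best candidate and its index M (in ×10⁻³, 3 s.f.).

Convert each candidate to consistent units, then evaluate M:
  material A: σ_y = 499.0 MPa, ρ = 3110 kg/m³
  material H: σ_y = 36.40 MPa, ρ = 2260 kg/m³
  material Q: σ_y = 687.0 MPa, ρ = 19200 kg/m³
  material W: σ_y = 204.0 MPa, ρ = 8740 kg/m³
  material R: σ_y = 58.30 MPa, ρ = 1230 kg/m³
  material L: σ_y = 47.90 MPa, ρ = 702.0 kg/m³
  material P: σ_y = 245.0 MPa, ρ = 7700 kg/m³
  material A: M = 20.2×10⁻³
  material L: M = 18.8×10⁻³
  material R: M = 12.2×10⁻³
  material P: M = 5.08×10⁻³
  material H: M = 4.86×10⁻³
  material Q: M = 4.06×10⁻³
  material W: M = 3.96×10⁻³
Material A has the largest M.

material A, M = 20.2×10⁻³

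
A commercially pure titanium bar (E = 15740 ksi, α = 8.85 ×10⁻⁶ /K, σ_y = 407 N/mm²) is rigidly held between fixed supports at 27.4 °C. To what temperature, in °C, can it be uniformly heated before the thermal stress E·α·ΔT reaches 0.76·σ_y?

349 °C

E = 15740 ksi = 108.5 GPa.
σ_y = 407 N/mm² = 407.0 MPa.
E·α·ΔT = 309.3 MPa ⇒ ΔT = 309.3 / (108.5×10³ × 8.85×10⁻⁶) = 322.1 K.
T = 27.4 + 322.1 = 349.5 °C.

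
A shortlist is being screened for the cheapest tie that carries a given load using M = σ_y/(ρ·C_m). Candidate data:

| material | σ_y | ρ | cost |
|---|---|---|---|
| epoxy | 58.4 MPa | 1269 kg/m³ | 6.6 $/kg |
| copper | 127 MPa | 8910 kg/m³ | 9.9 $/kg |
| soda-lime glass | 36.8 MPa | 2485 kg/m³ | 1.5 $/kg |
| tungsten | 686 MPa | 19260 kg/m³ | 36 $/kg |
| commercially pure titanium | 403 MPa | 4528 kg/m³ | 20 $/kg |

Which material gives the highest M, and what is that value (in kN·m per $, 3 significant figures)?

soda-lime glass, M = 9.87 kN·m per $

Evaluate M for each candidate:
  soda-lime glass: M = 9.87 kN·m per $
  epoxy: M = 6.97 kN·m per $
  commercially pure titanium: M = 4.45 kN·m per $
  copper: M = 1.44 kN·m per $
  tungsten: M = 0.989 kN·m per $
The maximum is for soda-lime glass.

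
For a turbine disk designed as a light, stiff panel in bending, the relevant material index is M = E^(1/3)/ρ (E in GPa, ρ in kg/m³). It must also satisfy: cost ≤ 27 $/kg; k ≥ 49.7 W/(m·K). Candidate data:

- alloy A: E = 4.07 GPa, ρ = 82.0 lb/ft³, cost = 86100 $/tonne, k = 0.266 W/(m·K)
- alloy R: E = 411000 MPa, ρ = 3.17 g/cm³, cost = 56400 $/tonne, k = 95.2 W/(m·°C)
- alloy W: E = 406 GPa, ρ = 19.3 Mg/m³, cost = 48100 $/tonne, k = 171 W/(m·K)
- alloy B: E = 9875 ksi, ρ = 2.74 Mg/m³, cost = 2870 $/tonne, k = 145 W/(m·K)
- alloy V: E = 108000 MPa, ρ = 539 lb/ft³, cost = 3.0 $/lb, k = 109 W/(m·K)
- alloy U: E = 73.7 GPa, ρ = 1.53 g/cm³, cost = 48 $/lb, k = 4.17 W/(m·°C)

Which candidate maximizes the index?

alloy B

Screen on constraints: cost ≤ 27 $/kg; k ≥ 49.7 W/(m·K). Survivors: alloy B, alloy V.
Putting every candidate on a common basis:
  alloy B: E = 68.09 GPa, ρ = 2740 kg/m³
  alloy V: E = 108.0 GPa, ρ = 8634 kg/m³
  alloy B: M = 1.49×10⁻³
  alloy V: M = 0.552×10⁻³
Alloy B ranks first.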